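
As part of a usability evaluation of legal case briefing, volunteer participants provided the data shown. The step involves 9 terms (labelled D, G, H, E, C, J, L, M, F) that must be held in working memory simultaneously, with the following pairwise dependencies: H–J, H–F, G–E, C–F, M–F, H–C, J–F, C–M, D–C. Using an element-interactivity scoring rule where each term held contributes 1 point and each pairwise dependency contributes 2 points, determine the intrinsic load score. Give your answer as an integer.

27

Count of terms held simultaneously: 9.
Count of pairwise dependencies listed: 9.
Element contribution: 9 × 1 = 9.
Interaction contribution: 9 × 2 = 18.
Intrinsic load = 9 + 18 = 27.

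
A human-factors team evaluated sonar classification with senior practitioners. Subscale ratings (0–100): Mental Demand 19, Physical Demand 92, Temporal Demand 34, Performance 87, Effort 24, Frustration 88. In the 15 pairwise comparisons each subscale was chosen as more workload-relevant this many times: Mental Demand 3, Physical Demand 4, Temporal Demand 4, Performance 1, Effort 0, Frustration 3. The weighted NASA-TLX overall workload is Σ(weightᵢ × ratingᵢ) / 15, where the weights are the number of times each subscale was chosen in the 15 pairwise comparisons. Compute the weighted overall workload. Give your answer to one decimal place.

The tallies are the weights (they sum to 15).
Weighted sum = 3·19 + 4·92 + 4·34 + 1·87 + 0·24 + 3·88
            = 57 + 368 + 136 + 87 + 0 + 264 = 912.
Overall workload = 912 / 15 = 60.8000 ≈ 60.8.

60.8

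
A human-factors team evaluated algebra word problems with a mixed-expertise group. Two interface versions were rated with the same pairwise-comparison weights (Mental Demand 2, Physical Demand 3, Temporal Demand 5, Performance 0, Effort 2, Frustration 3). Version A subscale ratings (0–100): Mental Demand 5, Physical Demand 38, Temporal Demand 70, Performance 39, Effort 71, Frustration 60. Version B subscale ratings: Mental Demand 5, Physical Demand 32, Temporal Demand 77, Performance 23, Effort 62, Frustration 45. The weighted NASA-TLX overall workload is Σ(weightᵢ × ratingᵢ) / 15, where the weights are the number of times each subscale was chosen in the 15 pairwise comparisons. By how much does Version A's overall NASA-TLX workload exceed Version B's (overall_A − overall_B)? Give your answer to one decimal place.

3.1

Version A weighted sum = 2·5 + 3·38 + 5·70 + 0·39 + 2·71 + 3·60 = 10 + 114 + 350 + 0 + 142 + 180 = 796; overall_A = 796/15 = 53.0667.
Version B weighted sum = 2·5 + 3·32 + 5·77 + 0·23 + 2·62 + 3·45 = 10 + 96 + 385 + 0 + 124 + 135 = 750; overall_B = 750/15 = 50.0000.
Difference = 53.0667 − 50.0000 = 3.0667 ≈ 3.1.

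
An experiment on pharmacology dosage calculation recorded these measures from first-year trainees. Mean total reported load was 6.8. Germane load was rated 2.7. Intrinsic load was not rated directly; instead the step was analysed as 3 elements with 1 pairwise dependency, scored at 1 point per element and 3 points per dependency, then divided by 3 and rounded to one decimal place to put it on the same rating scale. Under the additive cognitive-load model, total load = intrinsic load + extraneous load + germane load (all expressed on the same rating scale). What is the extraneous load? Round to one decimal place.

2.1

Intrinsic (element-interactivity): (3 × 1 + 1 × 3) / 3 = 6 / 3 = 2.0000 → 2.0.
extraneous load = total − intrinsic − germane
             = 6.8 − 2.0 − 2.7 = 2.1.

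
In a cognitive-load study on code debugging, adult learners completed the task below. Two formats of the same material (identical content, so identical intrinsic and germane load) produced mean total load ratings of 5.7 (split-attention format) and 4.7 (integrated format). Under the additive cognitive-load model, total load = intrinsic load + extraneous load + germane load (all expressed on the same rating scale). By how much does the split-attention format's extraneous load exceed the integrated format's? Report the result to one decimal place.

1.0

Intrinsic and germane load are equal across formats, so the difference in total load equals the difference in extraneous load.
Extraneous-load difference = 5.7 − 4.7 = 1.0.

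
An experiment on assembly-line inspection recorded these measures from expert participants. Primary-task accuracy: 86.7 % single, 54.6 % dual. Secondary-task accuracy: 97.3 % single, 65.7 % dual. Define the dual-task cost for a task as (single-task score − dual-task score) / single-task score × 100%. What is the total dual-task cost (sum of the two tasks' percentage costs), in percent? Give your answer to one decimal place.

69.5

Primary cost = (86.7 − 54.6) / 86.7 × 100% = 37.0242%.
Secondary cost = (97.3 − 65.7) / 97.3 × 100% = 32.4769%.
Total = 37.0242% + 32.4769% = 69.5011% ≈ 69.5%.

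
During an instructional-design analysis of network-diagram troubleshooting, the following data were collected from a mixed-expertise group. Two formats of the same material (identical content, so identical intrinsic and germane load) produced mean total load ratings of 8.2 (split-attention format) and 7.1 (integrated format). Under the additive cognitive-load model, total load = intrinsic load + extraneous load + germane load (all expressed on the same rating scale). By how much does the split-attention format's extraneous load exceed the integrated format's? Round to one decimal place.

Intrinsic and germane load are equal across formats, so the difference in total load equals the difference in extraneous load.
Extraneous-load difference = 8.2 − 7.1 = 1.1.

1.1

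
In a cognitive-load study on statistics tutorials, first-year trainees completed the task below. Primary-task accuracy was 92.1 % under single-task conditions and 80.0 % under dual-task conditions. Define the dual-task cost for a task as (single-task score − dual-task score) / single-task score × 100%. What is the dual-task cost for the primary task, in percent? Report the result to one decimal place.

13.1

Cost = (92.1 − 80.0) / 92.1 × 100%
     = 12.1000 / 92.1 × 100% = 13.1379%.
≈ 13.1%.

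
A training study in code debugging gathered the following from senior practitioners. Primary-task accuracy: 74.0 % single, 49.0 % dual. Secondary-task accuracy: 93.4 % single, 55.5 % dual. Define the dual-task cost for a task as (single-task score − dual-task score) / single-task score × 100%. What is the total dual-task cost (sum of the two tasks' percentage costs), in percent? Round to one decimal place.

74.4

Primary cost = (74.0 − 49.0) / 74.0 × 100% = 33.7838%.
Secondary cost = (93.4 − 55.5) / 93.4 × 100% = 40.5782%.
Total = 33.7838% + 40.5782% = 74.3620% ≈ 74.4%.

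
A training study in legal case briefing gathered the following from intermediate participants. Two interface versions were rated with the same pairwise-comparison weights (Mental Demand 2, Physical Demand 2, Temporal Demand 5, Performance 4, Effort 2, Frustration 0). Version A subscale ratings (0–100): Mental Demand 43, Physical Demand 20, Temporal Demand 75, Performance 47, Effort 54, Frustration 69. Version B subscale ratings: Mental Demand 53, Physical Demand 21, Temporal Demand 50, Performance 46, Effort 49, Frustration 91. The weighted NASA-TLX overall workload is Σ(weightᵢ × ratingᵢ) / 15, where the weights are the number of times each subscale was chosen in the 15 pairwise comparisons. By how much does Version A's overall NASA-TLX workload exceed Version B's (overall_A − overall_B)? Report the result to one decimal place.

Version A weighted sum = 2·43 + 2·20 + 5·75 + 4·47 + 2·54 + 0·69 = 86 + 40 + 375 + 188 + 108 + 0 = 797; overall_A = 797/15 = 53.1333.
Version B weighted sum = 2·53 + 2·21 + 5·50 + 4·46 + 2·49 + 0·91 = 106 + 42 + 250 + 184 + 98 + 0 = 680; overall_B = 680/15 = 45.3333.
Difference = 53.1333 − 45.3333 = 7.8000 ≈ 7.8.

7.8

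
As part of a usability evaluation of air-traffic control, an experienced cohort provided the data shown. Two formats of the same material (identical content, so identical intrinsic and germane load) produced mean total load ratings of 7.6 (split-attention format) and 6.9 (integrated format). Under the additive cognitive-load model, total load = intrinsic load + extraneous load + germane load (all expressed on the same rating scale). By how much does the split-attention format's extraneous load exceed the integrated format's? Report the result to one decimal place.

Intrinsic and germane load are equal across formats, so the difference in total load equals the difference in extraneous load.
Extraneous-load difference = 7.6 − 6.9 = 0.7.

0.7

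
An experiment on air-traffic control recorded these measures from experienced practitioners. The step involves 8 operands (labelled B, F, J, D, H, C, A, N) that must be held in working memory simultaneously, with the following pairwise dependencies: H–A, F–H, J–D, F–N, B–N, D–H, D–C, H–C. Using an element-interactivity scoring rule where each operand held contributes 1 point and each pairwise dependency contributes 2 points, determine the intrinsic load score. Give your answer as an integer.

24

Count of operands held simultaneously: 8.
Count of pairwise dependencies listed: 8.
Element contribution: 8 × 1 = 8.
Interaction contribution: 8 × 2 = 16.
Intrinsic load = 8 + 16 = 24.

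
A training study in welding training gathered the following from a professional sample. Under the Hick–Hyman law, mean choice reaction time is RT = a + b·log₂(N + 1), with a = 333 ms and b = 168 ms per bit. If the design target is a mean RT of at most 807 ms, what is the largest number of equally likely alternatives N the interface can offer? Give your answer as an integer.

6

Set 333 + 168·log₂(N + 1) ≤ 807.
log₂(N + 1) ≤ (807 − 333) / 168 = 2.8214.
N + 1 ≤ 2^2.8214 = 7.0685.
N ≤ 6.0685, so the largest integer N is 6.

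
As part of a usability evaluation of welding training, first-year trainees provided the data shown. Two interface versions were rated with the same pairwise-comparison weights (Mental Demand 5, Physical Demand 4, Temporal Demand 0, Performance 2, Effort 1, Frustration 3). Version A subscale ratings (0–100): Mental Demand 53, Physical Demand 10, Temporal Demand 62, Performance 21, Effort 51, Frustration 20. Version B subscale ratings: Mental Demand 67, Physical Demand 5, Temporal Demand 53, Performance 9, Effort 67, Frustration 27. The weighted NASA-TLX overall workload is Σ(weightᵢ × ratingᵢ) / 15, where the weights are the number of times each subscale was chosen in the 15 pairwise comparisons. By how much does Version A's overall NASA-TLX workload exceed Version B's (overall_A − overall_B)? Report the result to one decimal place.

-4.2

Version A weighted sum = 5·53 + 4·10 + 0·62 + 2·21 + 1·51 + 3·20 = 265 + 40 + 0 + 42 + 51 + 60 = 458; overall_A = 458/15 = 30.5333.
Version B weighted sum = 5·67 + 4·5 + 0·53 + 2·9 + 1·67 + 3·27 = 335 + 20 + 0 + 18 + 67 + 81 = 521; overall_B = 521/15 = 34.7333.
Difference = 30.5333 − 34.7333 = -4.2000 ≈ -4.2.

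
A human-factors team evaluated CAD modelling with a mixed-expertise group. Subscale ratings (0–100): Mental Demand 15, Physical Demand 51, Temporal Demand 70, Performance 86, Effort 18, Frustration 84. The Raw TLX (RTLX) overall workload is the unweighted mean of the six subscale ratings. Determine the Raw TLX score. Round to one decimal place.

Sum of ratings = 15 + 51 + 70 + 86 + 18 + 84 = 324.
RTLX = 324 / 6 = 54.0000 ≈ 54.0.

54.0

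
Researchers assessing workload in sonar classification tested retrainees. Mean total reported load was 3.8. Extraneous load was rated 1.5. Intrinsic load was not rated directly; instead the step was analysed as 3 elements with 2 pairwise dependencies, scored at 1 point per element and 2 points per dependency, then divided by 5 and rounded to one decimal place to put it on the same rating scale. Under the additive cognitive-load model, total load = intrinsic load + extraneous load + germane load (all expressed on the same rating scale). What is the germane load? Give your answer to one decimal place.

Intrinsic (element-interactivity): (3 × 1 + 2 × 2) / 5 = 7 / 5 = 1.4000 → 1.4.
germane load = total − intrinsic − extraneous
             = 3.8 − 1.4 − 1.5 = 0.9.

0.9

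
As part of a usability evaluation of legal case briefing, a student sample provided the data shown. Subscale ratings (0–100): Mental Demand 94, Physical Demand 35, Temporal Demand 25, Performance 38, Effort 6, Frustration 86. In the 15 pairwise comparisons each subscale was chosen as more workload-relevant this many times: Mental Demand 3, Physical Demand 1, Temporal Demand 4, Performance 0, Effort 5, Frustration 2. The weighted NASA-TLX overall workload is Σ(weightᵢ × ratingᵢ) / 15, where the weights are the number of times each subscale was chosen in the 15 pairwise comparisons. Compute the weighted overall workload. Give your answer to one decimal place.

41.3

The tallies are the weights (they sum to 15).
Weighted sum = 3·94 + 1·35 + 4·25 + 0·38 + 5·6 + 2·86
            = 282 + 35 + 100 + 0 + 30 + 172 = 619.
Overall workload = 619 / 15 = 41.2667 ≈ 41.3.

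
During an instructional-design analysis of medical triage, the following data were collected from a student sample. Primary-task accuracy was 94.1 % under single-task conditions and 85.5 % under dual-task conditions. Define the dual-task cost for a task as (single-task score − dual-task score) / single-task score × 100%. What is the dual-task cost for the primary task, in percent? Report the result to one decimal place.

Cost = (94.1 − 85.5) / 94.1 × 100%
     = 8.6000 / 94.1 × 100% = 9.1392%.
≈ 9.1%.

9.1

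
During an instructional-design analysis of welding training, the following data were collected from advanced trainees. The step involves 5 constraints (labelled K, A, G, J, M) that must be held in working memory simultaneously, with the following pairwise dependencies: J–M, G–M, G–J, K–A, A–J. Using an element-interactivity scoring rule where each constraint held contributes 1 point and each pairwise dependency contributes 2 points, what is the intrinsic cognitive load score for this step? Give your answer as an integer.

15

Count of constraints held simultaneously: 5.
Count of pairwise dependencies listed: 5.
Element contribution: 5 × 1 = 5.
Interaction contribution: 5 × 2 = 10.
Intrinsic load = 5 + 10 = 15.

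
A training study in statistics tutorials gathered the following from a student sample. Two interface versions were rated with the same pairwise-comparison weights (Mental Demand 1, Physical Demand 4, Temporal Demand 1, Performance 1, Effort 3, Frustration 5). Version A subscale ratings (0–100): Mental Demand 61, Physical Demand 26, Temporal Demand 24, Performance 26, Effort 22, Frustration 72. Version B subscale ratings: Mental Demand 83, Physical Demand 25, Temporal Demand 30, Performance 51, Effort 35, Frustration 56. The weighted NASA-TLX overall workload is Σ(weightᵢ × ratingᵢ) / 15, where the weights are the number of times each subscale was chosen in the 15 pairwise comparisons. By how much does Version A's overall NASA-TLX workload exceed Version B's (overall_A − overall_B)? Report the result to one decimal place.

-0.5

Version A weighted sum = 1·61 + 4·26 + 1·24 + 1·26 + 3·22 + 5·72 = 61 + 104 + 24 + 26 + 66 + 360 = 641; overall_A = 641/15 = 42.7333.
Version B weighted sum = 1·83 + 4·25 + 1·30 + 1·51 + 3·35 + 5·56 = 83 + 100 + 30 + 51 + 105 + 280 = 649; overall_B = 649/15 = 43.2667.
Difference = 42.7333 − 43.2667 = -0.5334 ≈ -0.5.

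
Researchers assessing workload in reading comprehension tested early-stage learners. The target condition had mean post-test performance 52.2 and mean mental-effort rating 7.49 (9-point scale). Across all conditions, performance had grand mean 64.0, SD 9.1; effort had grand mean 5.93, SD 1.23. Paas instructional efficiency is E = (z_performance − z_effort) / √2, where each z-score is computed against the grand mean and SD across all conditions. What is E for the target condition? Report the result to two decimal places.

-1.81

z_performance = (52.2 − 64.0) / 9.1 = -11.8000 / 9.1 = -1.2967.
z_effort = (7.49 − 5.93) / 1.23 = 1.5600 / 1.23 = 1.2683.
z_P − z_E = -1.2967 − 1.2683 = -2.5650.
E = -2.5650 / √2 = -2.5650 / 1.41421 = -1.8137 ≈ -1.81.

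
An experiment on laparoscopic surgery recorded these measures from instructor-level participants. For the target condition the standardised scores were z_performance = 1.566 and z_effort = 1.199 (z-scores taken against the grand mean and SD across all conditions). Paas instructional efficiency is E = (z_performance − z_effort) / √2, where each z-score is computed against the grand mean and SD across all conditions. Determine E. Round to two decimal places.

z_P − z_E = 1.566 − 1.199 = 0.3670.
E = 0.3670 / √2 = 0.3670 / 1.41421 = 0.2595 ≈ 0.26.

0.26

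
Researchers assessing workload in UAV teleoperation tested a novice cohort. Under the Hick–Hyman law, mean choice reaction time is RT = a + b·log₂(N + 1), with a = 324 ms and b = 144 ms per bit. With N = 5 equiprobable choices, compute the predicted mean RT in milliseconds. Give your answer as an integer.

log₂(5 + 1) = log₂(6) = 2.5850.
RT = 324 + 144 × 2.5850 = 324 + 372.2400 = 696.2400 ms.
≈ 696 ms.

696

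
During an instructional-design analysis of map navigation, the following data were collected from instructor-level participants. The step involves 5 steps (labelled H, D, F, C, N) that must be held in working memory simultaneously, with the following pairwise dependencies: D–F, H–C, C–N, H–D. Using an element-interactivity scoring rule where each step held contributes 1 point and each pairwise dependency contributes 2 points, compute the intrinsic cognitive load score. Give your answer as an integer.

13

Count of steps held simultaneously: 5.
Count of pairwise dependencies listed: 4.
Element contribution: 5 × 1 = 5.
Interaction contribution: 4 × 2 = 8.
Intrinsic load = 5 + 8 = 13.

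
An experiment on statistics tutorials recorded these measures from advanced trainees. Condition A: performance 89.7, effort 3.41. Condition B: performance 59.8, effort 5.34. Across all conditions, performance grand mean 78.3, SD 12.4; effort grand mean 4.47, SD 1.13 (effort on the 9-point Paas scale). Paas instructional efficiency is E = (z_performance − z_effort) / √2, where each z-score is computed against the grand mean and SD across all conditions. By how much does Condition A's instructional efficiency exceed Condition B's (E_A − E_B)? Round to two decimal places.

Condition A: z_P = (89.7 − 78.3)/12.4 = 0.9194; z_E = (3.41 − 4.47)/1.13 = -0.9381; E_A = (0.9194 − (-0.9381))/√2 = 1.3135.
Condition B: z_P = (59.8 − 78.3)/12.4 = -1.4919; z_E = (5.34 − 4.47)/1.13 = 0.7699; E_B = (-1.4919 − 0.7699)/√2 = -1.5993.
E_A − E_B = 1.3135 − (-1.5993) = 2.9128 ≈ 2.91.

2.91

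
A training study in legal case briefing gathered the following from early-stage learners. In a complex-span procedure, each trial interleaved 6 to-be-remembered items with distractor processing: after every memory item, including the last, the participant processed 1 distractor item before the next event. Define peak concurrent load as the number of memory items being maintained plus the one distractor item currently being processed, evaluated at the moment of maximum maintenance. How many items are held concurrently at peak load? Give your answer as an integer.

Maintenance is greatest during the distractor(s) after memory item 6: all 6 memory items are being held.
One distractor item is concurrently being processed.
Peak concurrent load = 6 + 1 = 7 items.

7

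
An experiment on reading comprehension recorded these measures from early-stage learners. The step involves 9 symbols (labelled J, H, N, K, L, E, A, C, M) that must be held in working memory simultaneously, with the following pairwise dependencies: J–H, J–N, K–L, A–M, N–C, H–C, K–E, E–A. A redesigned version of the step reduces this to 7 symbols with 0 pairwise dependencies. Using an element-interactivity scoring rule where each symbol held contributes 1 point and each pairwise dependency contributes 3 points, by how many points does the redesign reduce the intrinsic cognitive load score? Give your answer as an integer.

26

Original: 9 × 1 + 8 × 3 = 9 + 24 = 33.
Redesigned: 7 × 1 + 0 × 3 = 7 + 0 = 7.
Reduction = 33 − 7 = 26.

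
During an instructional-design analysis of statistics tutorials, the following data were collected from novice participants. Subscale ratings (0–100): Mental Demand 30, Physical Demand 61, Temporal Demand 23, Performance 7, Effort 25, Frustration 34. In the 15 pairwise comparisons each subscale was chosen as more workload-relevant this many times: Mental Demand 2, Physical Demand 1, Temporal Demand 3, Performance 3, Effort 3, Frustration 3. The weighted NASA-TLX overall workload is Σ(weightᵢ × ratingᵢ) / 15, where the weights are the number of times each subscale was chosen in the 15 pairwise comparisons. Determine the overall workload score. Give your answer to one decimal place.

The tallies are the weights (they sum to 15).
Weighted sum = 2·30 + 1·61 + 3·23 + 3·7 + 3·25 + 3·34
            = 60 + 61 + 69 + 21 + 75 + 102 = 388.
Overall workload = 388 / 15 = 25.8667 ≈ 25.9.

25.9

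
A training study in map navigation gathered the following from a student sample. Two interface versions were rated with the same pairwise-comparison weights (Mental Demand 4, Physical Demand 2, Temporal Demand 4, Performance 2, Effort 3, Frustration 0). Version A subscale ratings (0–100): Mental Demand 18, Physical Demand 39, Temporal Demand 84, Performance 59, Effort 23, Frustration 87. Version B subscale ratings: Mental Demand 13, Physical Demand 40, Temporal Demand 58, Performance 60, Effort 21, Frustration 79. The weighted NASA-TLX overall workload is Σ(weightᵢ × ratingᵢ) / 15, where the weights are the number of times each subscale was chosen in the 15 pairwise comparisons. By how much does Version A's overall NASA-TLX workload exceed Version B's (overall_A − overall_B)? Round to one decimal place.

8.4

Version A weighted sum = 4·18 + 2·39 + 4·84 + 2·59 + 3·23 + 0·87 = 72 + 78 + 336 + 118 + 69 + 0 = 673; overall_A = 673/15 = 44.8667.
Version B weighted sum = 4·13 + 2·40 + 4·58 + 2·60 + 3·21 + 0·79 = 52 + 80 + 232 + 120 + 63 + 0 = 547; overall_B = 547/15 = 36.4667.
Difference = 44.8667 − 36.4667 = 8.4000 ≈ 8.4.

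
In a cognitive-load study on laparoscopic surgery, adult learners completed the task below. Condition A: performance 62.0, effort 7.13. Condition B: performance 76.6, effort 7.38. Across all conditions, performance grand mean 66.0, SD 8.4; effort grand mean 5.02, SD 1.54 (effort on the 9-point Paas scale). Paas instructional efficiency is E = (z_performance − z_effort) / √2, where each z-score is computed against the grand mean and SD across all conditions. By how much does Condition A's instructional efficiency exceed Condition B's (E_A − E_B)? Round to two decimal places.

-1.11

Condition A: z_P = (62.0 − 66.0)/8.4 = -0.4762; z_E = (7.13 − 5.02)/1.54 = 1.3701; E_A = (-0.4762 − 1.3701)/√2 = -1.3055.
Condition B: z_P = (76.6 − 66.0)/8.4 = 1.2619; z_E = (7.38 − 5.02)/1.54 = 1.5325; E_B = (1.2619 − 1.5325)/√2 = -0.1913.
E_A − E_B = -1.3055 − (-0.1913) = -1.1142 ≈ -1.11.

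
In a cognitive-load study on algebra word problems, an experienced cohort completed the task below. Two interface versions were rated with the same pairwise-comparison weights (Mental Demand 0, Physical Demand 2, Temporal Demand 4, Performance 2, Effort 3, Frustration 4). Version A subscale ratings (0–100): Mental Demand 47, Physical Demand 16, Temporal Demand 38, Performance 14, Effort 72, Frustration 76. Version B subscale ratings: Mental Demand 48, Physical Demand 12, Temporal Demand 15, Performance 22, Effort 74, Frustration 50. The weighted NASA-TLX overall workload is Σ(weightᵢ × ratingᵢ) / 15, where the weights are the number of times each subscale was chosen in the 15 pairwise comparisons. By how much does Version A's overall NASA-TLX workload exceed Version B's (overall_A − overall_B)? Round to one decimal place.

Version A weighted sum = 0·47 + 2·16 + 4·38 + 2·14 + 3·72 + 4·76 = 0 + 32 + 152 + 28 + 216 + 304 = 732; overall_A = 732/15 = 48.8000.
Version B weighted sum = 0·48 + 2·12 + 4·15 + 2·22 + 3·74 + 4·50 = 0 + 24 + 60 + 44 + 222 + 200 = 550; overall_B = 550/15 = 36.6667.
Difference = 48.8000 − 36.6667 = 12.1333 ≈ 12.1.

12.1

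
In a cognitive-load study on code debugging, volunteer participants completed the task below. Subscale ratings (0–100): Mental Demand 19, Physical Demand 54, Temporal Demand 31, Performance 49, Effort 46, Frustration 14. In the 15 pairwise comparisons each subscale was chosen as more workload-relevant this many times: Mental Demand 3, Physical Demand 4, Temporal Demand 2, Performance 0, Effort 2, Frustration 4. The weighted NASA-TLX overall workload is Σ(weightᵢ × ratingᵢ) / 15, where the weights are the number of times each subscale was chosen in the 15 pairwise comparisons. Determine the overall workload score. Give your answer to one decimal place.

The tallies are the weights (they sum to 15).
Weighted sum = 3·19 + 4·54 + 2·31 + 0·49 + 2·46 + 4·14
            = 57 + 216 + 62 + 0 + 92 + 56 = 483.
Overall workload = 483 / 15 = 32.2000 ≈ 32.2.

32.2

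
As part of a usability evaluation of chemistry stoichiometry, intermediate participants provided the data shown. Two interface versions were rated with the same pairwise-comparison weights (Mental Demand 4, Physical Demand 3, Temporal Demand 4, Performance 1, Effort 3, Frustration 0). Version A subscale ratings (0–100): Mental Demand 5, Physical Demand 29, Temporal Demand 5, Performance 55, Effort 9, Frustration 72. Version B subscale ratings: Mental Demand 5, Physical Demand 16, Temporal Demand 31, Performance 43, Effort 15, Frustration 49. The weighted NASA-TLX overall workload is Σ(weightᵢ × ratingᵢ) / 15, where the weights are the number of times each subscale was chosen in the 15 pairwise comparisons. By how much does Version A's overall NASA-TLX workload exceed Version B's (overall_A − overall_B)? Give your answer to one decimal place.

Version A weighted sum = 4·5 + 3·29 + 4·5 + 1·55 + 3·9 + 0·72 = 20 + 87 + 20 + 55 + 27 + 0 = 209; overall_A = 209/15 = 13.9333.
Version B weighted sum = 4·5 + 3·16 + 4·31 + 1·43 + 3·15 + 0·49 = 20 + 48 + 124 + 43 + 45 + 0 = 280; overall_B = 280/15 = 18.6667.
Difference = 13.9333 − 18.6667 = -4.7334 ≈ -4.7.

-4.7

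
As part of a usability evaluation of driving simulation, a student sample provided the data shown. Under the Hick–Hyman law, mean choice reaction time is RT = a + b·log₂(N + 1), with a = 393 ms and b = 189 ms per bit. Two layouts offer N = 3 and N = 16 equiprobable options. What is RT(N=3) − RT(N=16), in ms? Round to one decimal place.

-394.5

RT(3) = 393 + 189·log₂(4) = 393 + 189·2.0000 = 771.0000 ms.
RT(16) = 393 + 189·log₂(17) = 393 + 189·4.0875 = 1165.5375 ms.
Difference = 771.0000 − 1165.5375 = -394.5375 ≈ -394.5 ms.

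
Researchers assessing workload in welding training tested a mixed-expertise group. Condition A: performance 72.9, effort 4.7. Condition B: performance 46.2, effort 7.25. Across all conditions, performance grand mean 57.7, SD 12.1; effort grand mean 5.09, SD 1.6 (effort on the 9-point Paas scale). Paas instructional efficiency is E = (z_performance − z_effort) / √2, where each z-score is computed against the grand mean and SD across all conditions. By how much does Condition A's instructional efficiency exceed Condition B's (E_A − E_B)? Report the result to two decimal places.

2.69

Condition A: z_P = (72.9 − 57.7)/12.1 = 1.2562; z_E = (4.7 − 5.09)/1.6 = -0.2437; E_A = (1.2562 − (-0.2437))/√2 = 1.0606.
Condition B: z_P = (46.2 − 57.7)/12.1 = -0.9504; z_E = (7.25 − 5.09)/1.6 = 1.3500; E_B = (-0.9504 − 1.3500)/√2 = -1.6266.
E_A − E_B = 1.0606 − (-1.6266) = 2.6872 ≈ 2.69.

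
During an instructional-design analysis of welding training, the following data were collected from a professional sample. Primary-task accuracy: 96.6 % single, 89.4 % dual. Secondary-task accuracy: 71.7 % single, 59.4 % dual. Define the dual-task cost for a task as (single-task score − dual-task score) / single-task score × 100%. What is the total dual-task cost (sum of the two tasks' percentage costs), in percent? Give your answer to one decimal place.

24.6

Primary cost = (96.6 − 89.4) / 96.6 × 100% = 7.4534%.
Secondary cost = (71.7 − 59.4) / 71.7 × 100% = 17.1548%.
Total = 7.4534% + 17.1548% = 24.6082% ≈ 24.6%.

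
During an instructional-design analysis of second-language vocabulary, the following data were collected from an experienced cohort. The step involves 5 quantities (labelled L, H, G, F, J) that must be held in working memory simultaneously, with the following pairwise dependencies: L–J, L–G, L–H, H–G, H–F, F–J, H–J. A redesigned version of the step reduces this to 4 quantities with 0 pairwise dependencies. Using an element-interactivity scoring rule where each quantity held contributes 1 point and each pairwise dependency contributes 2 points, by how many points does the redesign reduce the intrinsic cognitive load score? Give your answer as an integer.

15

Original: 5 × 1 + 7 × 2 = 5 + 14 = 19.
Redesigned: 4 × 1 + 0 × 2 = 4 + 0 = 4.
Reduction = 19 − 4 = 15.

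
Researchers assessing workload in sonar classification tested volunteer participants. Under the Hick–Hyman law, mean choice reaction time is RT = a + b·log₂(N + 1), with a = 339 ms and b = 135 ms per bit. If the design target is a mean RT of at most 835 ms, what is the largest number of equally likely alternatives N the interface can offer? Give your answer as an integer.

Set 339 + 135·log₂(N + 1) ≤ 835.
log₂(N + 1) ≤ (835 − 339) / 135 = 3.6741.
N + 1 ≤ 2^3.6741 = 12.7648.
N ≤ 11.7648, so the largest integer N is 11.

11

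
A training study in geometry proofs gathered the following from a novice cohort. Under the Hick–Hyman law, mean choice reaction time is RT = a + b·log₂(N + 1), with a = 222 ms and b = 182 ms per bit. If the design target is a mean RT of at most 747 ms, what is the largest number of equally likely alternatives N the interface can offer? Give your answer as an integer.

Set 222 + 182·log₂(N + 1) ≤ 747.
log₂(N + 1) ≤ (747 − 222) / 182 = 2.8846.
N + 1 ≤ 2^2.8846 = 7.3850.
N ≤ 6.3850, so the largest integer N is 6.

6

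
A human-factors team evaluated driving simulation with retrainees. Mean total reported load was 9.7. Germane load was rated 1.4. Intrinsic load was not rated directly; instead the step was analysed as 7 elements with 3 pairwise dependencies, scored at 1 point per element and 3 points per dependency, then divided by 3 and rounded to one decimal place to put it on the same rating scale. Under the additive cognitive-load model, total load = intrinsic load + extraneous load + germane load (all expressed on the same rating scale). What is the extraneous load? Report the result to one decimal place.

Intrinsic (element-interactivity): (7 × 1 + 3 × 3) / 3 = 16 / 3 = 5.3333 → 5.3.
extraneous load = total − intrinsic − germane
             = 9.7 − 5.3 − 1.4 = 3.0.

3.0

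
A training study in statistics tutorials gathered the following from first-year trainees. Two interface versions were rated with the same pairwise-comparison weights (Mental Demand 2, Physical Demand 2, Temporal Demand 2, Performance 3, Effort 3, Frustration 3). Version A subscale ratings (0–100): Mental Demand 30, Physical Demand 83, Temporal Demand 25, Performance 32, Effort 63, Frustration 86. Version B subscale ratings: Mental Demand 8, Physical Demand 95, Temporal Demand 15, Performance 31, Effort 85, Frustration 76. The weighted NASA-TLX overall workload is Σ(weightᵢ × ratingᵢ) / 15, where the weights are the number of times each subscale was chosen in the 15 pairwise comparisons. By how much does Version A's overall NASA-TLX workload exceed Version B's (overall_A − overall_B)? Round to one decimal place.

0.5

Version A weighted sum = 2·30 + 2·83 + 2·25 + 3·32 + 3·63 + 3·86 = 60 + 166 + 50 + 96 + 189 + 258 = 819; overall_A = 819/15 = 54.6000.
Version B weighted sum = 2·8 + 2·95 + 2·15 + 3·31 + 3·85 + 3·76 = 16 + 190 + 30 + 93 + 255 + 228 = 812; overall_B = 812/15 = 54.1333.
Difference = 54.6000 − 54.1333 = 0.4667 ≈ 0.5.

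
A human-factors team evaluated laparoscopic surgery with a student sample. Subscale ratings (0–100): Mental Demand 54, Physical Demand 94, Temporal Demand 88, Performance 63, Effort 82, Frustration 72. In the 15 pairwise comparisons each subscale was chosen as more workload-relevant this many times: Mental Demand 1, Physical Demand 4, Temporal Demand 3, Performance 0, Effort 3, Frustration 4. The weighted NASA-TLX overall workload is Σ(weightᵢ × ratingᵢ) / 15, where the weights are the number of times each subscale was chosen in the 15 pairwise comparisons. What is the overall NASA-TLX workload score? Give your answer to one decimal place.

The tallies are the weights (they sum to 15).
Weighted sum = 1·54 + 4·94 + 3·88 + 0·63 + 3·82 + 4·72
            = 54 + 376 + 264 + 0 + 246 + 288 = 1228.
Overall workload = 1228 / 15 = 81.8667 ≈ 81.9.

81.9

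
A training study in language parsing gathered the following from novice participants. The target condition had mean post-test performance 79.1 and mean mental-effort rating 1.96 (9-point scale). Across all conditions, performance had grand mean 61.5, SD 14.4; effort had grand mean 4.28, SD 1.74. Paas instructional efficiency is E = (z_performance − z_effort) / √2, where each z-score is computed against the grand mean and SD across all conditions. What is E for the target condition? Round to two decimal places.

z_performance = (79.1 − 61.5) / 14.4 = 17.6000 / 14.4 = 1.2222.
z_effort = (1.96 − 4.28) / 1.74 = -2.3200 / 1.74 = -1.3333.
z_P − z_E = 1.2222 − (-1.3333) = 2.5555.
E = 2.5555 / √2 = 2.5555 / 1.41421 = 1.8070 ≈ 1.81.

1.81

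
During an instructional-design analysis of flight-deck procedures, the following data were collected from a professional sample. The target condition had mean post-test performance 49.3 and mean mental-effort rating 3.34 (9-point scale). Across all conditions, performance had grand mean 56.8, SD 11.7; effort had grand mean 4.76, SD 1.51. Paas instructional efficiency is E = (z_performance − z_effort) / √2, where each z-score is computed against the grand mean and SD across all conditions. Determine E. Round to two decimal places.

z_performance = (49.3 − 56.8) / 11.7 = -7.5000 / 11.7 = -0.6410.
z_effort = (3.34 − 4.76) / 1.51 = -1.4200 / 1.51 = -0.9404.
z_P − z_E = -0.6410 − (-0.9404) = 0.2994.
E = 0.2994 / √2 = 0.2994 / 1.41421 = 0.2117 ≈ 0.21.

0.21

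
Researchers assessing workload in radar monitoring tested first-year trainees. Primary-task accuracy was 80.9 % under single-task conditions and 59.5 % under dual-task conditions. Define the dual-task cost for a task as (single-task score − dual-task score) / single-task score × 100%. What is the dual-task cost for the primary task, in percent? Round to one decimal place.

Cost = (80.9 − 59.5) / 80.9 × 100%
     = 21.4000 / 80.9 × 100% = 26.4524%.
≈ 26.5%.

26.5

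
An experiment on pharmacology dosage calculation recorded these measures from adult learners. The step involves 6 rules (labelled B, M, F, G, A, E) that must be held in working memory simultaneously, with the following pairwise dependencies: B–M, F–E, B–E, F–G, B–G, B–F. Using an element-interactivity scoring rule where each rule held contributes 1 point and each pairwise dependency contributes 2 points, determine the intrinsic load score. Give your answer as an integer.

Count of rules held simultaneously: 6.
Count of pairwise dependencies listed: 6.
Element contribution: 6 × 1 = 6.
Interaction contribution: 6 × 2 = 12.
Intrinsic load = 6 + 12 = 18.

18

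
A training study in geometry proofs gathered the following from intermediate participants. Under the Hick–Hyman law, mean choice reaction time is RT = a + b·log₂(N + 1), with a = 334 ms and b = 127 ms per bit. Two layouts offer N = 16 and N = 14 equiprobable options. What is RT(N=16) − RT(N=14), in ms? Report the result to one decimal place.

RT(16) = 334 + 127·log₂(17) = 334 + 127·4.0875 = 853.1125 ms.
RT(14) = 334 + 127·log₂(15) = 334 + 127·3.9069 = 830.1763 ms.
Difference = 853.1125 − 830.1763 = 22.9362 ≈ 22.9 ms.

22.9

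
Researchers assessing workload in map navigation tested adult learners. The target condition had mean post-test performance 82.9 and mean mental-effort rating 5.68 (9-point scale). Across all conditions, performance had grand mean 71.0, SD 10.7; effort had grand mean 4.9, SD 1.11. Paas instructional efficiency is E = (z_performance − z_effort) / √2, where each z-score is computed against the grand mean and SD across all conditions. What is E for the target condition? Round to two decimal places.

z_performance = (82.9 − 71.0) / 10.7 = 11.9000 / 10.7 = 1.1121.
z_effort = (5.68 − 4.9) / 1.11 = 0.7800 / 1.11 = 0.7027.
z_P − z_E = 1.1121 − 0.7027 = 0.4094.
E = 0.4094 / √2 = 0.4094 / 1.41421 = 0.2895 ≈ 0.29.

0.29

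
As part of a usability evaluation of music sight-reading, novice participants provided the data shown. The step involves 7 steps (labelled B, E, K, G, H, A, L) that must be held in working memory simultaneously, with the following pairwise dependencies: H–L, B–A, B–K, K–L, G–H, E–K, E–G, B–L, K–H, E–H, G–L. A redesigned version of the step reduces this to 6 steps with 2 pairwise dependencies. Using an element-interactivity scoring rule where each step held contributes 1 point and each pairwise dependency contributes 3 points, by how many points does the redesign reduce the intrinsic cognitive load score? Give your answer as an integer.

Original: 7 × 1 + 11 × 3 = 7 + 33 = 40.
Redesigned: 6 × 1 + 2 × 3 = 6 + 6 = 12.
Reduction = 40 − 12 = 28.

28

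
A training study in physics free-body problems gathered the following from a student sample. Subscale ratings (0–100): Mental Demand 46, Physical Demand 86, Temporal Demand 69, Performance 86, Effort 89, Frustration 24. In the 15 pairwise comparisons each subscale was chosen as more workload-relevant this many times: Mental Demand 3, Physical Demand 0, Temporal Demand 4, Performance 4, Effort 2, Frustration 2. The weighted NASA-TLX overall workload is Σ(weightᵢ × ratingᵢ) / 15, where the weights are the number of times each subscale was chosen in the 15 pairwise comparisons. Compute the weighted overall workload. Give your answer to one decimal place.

The tallies are the weights (they sum to 15).
Weighted sum = 3·46 + 0·86 + 4·69 + 4·86 + 2·89 + 2·24
            = 138 + 0 + 276 + 344 + 178 + 48 = 984.
Overall workload = 984 / 15 = 65.6000 ≈ 65.6.

65.6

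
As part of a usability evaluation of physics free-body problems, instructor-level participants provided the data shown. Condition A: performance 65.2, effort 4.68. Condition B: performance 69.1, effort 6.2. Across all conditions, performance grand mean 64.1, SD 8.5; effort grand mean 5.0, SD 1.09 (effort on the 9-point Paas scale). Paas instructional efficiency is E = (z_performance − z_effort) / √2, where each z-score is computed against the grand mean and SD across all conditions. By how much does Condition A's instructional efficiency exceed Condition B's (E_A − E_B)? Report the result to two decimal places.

Condition A: z_P = (65.2 − 64.1)/8.5 = 0.1294; z_E = (4.68 − 5.0)/1.09 = -0.2936; E_A = (0.1294 − (-0.2936))/√2 = 0.2991.
Condition B: z_P = (69.1 − 64.1)/8.5 = 0.5882; z_E = (6.2 − 5.0)/1.09 = 1.1009; E_B = (0.5882 − 1.1009)/√2 = -0.3625.
E_A − E_B = 0.2991 − (-0.3625) = 0.6616 ≈ 0.66.

0.66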